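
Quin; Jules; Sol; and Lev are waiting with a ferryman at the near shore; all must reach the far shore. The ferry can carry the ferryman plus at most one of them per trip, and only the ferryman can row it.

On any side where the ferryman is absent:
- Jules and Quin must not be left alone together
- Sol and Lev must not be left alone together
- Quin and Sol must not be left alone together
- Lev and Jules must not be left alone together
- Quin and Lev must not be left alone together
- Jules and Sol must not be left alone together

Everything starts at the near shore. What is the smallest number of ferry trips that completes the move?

Whatever the first load, the items left behind include a forbidden pair without the ferryman. No opening move is safe, so no plan exists.

impossible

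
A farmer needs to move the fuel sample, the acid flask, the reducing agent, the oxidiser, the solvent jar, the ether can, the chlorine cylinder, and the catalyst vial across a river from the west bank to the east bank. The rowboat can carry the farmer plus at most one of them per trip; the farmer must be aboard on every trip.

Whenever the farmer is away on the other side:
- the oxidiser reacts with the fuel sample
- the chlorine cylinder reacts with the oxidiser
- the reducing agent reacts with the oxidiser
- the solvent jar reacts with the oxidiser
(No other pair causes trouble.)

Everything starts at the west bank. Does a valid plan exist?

No

Following every safe sequence of crossings from the start, the most of the 8 that can be at the east bank as the rowboat arrives there on crossings 1, 3, 5, 7, 9 is 1, 2, 3, 4, 5 respectively; the best ever achieved is 5 of 8.
From crossing 11 on, no configuration arises that was not already reachable earlier: only 88 distinct safe configurations (who is on which side, and where the rowboat is) can ever be reached, none of them has everyone across, and every continuation just revisits them. So no valid plan exists.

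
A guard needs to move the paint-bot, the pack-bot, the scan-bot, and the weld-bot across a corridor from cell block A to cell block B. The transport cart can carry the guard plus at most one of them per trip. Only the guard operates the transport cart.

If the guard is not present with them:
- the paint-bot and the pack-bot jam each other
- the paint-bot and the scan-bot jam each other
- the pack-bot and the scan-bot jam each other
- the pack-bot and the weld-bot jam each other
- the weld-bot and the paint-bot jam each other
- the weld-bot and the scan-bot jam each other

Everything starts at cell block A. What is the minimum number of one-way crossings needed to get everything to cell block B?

impossible

Whatever the first load, the items left behind include a forbidden pair without the guard. No opening move is safe, so no plan exists.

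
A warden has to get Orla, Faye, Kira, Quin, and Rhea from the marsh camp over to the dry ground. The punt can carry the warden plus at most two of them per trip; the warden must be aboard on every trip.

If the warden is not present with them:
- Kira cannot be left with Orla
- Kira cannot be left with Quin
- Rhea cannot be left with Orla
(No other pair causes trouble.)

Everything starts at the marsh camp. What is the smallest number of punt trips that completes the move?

5

Counting alone: the warden can take at most 2 across per trip to the dry ground, so moving all 5 needs at least 3 loaded trips out, with a return between consecutive ones — at least 5 crossings.
The plan below uses exactly 5 crossings, so it is optimal:
1. Warden goes to the dry ground with Kira and Orla.
2. Warden goes back to the marsh camp with Orla.
3. Warden goes to the dry ground with Faye and Rhea.
4. Warden goes back to the marsh camp alone.
5. Warden goes to the dry ground with Orla and Quin.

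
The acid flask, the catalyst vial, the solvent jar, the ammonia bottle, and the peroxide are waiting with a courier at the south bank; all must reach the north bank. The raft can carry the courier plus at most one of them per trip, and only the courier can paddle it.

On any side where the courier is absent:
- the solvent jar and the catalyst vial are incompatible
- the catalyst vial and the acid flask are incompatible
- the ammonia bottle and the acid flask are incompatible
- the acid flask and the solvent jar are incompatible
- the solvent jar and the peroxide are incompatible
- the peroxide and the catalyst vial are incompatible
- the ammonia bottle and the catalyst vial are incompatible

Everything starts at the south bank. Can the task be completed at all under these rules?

Whatever the first load, the items left behind include a forbidden pair without the courier. No opening move is safe, so no plan exists.

No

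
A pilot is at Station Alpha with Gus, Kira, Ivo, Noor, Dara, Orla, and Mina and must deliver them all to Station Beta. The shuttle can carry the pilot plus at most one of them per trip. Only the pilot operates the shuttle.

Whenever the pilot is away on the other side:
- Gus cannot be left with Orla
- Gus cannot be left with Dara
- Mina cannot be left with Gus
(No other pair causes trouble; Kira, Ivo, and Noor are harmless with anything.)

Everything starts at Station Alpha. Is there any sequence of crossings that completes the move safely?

No

Following every safe sequence of crossings from the start, the most of the 7 that can be at Station Beta as the shuttle arrives there on crossings 1, 3, 5, 7, 9 is 1, 2, 3, 4, 5 respectively; the best ever achieved is 5 of 7.
From crossing 11 on, no configuration arises that was not already reachable earlier: only 72 distinct safe configurations (who is on which side, and where the shuttle is) can ever be reached, none of them has everyone across, and every continuation just revisits them. So no valid plan exists.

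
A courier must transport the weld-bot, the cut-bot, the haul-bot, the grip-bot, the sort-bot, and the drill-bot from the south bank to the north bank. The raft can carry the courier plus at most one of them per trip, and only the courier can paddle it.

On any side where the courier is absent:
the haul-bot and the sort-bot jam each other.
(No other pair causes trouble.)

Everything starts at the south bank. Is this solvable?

1. Courier goes to the north bank with the haul-bot.  [the south bank: the cut-bot, the drill-bot, the grip-bot, the sort-bot, the weld-bot | the north bank: the haul-bot]
2. Courier goes back to the south bank alone.  [the south bank: the cut-bot, the drill-bot, the grip-bot, the sort-bot, the weld-bot | the north bank: the haul-bot]
3. Courier goes to the north bank with the weld-bot.  [the south bank: the cut-bot, the drill-bot, the grip-bot, the sort-bot | the north bank: the haul-bot, the weld-bot]
4. Courier goes back to the south bank alone.  [the south bank: the cut-bot, the drill-bot, the grip-bot, the sort-bot | the north bank: the haul-bot, the weld-bot]
5. Courier goes to the north bank with the cut-bot.  [the south bank: the drill-bot, the grip-bot, the sort-bot | the north bank: the cut-bot, the haul-bot, the weld-bot]
6. Courier goes back to the south bank alone.  [the south bank: the drill-bot, the grip-bot, the sort-bot | the north bank: the cut-bot, the haul-bot, the weld-bot]
7. Courier goes to the north bank with the grip-bot.  [the south bank: the drill-bot, the sort-bot | the north bank: the cut-bot, the grip-bot, the haul-bot, the weld-bot]
8. Courier goes back to the south bank alone.  [the south bank: the drill-bot, the sort-bot | the north bank: the cut-bot, the grip-bot, the haul-bot, the weld-bot]
9. Courier goes to the north bank with the drill-bot.  [the south bank: the sort-bot | the north bank: the cut-bot, the drill-bot, the grip-bot, the haul-bot, the weld-bot]
10. Courier goes back to the south bank alone.  [the south bank: the sort-bot | the north bank: the cut-bot, the drill-bot, the grip-bot, the haul-bot, the weld-bot]
11. Courier goes to the north bank with the sort-bot.  [the south bank: — | the north bank: the cut-bot, the drill-bot, the grip-bot, the haul-bot, the sort-bot, the weld-bot]

Yes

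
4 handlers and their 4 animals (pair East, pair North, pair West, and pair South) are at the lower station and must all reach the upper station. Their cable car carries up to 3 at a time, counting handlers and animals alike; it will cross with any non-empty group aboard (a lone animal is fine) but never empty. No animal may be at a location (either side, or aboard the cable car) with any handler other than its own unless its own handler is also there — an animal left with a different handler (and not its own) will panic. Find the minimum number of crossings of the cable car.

9

Counting alone: each trip to the upper station takes at most 3 across and each return brings at least 1 back, so after t trips out (and t−1 returns) at most 3t − (t−1) of the 8 are across; that first reaches 8 at t = 4, so at least 7 crossings are needed.
The safety rule pushes this higher. Following every safe sequence of crossings, the most of the 8 that can be at the upper station as the cable car arrives there on crossing 7 is 7 — never all 8.
So no plan with fewer than 9 crossings exists, and this one achieves 9:
1. animal East and handler East cross → the upper station.
2. handler East crosses ← the lower station.
3. animal North, handler East, and handler North cross → the upper station.
4. animal East and handler East cross ← the lower station.
5. handler East, handler South, and handler West cross → the upper station.
6. animal North crosses ← the lower station.
7. animal East and animal North cross → the upper station.
8. animal East crosses ← the lower station.
9. animal East, animal South, and animal West cross → the upper station.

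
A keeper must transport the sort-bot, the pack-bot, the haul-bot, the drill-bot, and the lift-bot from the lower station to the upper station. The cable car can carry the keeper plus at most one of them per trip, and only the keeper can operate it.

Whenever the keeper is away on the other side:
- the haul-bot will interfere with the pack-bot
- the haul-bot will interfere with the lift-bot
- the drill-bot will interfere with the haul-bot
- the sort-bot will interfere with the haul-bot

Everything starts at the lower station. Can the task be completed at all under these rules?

Following every safe sequence of crossings from the start, the most of the 5 that can be at the upper station as the cable car arrives there on crossings 1, 3 is 1, 2 respectively; the best ever achieved is 2 of 5.
From crossing 5 on, no configuration arises that was not already reachable earlier: only 11 distinct safe configurations (who is on which side, and where the cable car is) can ever be reached, none of them has everyone across, and every continuation just revisits them. So no valid plan exists.

No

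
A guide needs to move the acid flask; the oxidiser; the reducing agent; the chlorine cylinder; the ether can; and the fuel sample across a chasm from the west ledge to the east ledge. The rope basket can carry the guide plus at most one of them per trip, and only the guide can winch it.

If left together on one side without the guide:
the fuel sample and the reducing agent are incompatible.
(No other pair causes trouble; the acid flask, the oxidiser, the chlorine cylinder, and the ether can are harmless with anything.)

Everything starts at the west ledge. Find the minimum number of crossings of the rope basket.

11

Counting alone: the guide can take at most 1 across per trip to the east ledge, so moving all 6 needs at least 6 loaded trips out, with a return between consecutive ones — at least 11 crossings.
The plan below uses exactly 11 crossings, so it is optimal:
1. Guide goes to the east ledge with the reducing agent.
2. Guide goes back to the west ledge alone.
3. Guide goes to the east ledge with the acid flask.
4. Guide goes back to the west ledge alone.
5. Guide goes to the east ledge with the oxidiser.
6. Guide goes back to the west ledge alone.
7. Guide goes to the east ledge with the chlorine cylinder.
8. Guide goes back to the west ledge alone.
9. Guide goes to the east ledge with the ether can.
10. Guide goes back to the west ledge alone.
11. Guide goes to the east ledge with the fuel sample.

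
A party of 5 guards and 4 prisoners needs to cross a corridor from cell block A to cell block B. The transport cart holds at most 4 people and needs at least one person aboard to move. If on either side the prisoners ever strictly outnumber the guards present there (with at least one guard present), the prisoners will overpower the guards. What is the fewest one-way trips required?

Counting alone: each trip to cell block B takes at most 4 across and each return brings at least 1 back, so after t trips out (and t−1 returns) at most 4t − (t−1) of the 9 are across; that first reaches 9 at t = 3, so at least 5 crossings are needed.
The plan below uses exactly 5 crossings, so it is optimal:
1. 3 prisoners → cell block B.  (cell block A: 5G 1P; cell block B: 0G 3P)
2. 1 prisoner ← cell block A.  (cell block A: 5G 2P; cell block B: 0G 2P)
3. 3 guards and 1 prisoner → cell block B.  (cell block A: 2G 1P; cell block B: 3G 3P)
4. 1 prisoner ← cell block A.  (cell block A: 2G 2P; cell block B: 3G 2P)
5. 2 guards and 2 prisoners → cell block B.  (cell block A: 0G 0P; cell block B: 5G 4P)

5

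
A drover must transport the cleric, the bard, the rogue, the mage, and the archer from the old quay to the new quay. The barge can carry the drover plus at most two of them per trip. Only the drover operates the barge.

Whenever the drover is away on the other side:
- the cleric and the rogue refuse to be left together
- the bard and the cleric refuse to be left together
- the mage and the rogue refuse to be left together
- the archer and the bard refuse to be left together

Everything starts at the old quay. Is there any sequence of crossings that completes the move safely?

1. Drover goes to the new quay with the bard and the rogue.  [the old quay: the archer, the cleric, the mage | the new quay: the bard, the rogue]
2. Drover goes back to the old quay alone.  [the old quay: the archer, the cleric, the mage | the new quay: the bard, the rogue]
3. Drover goes to the new quay with the cleric.  [the old quay: the archer, the mage | the new quay: the bard, the cleric, the rogue]
4. Drover goes back to the old quay with the bard and the rogue.  [the old quay: the archer, the bard, the mage, the rogue | the new quay: the cleric]
5. Drover goes to the new quay with the archer and the mage.  [the old quay: the bard, the rogue | the new quay: the archer, the cleric, the mage]
6. Drover goes back to the old quay alone.  [the old quay: the bard, the rogue | the new quay: the archer, the cleric, the mage]
7. Drover goes to the new quay with the bard and the rogue.  [the old quay: — | the new quay: the archer, the bard, the cleric, the mage, the rogue]

Yes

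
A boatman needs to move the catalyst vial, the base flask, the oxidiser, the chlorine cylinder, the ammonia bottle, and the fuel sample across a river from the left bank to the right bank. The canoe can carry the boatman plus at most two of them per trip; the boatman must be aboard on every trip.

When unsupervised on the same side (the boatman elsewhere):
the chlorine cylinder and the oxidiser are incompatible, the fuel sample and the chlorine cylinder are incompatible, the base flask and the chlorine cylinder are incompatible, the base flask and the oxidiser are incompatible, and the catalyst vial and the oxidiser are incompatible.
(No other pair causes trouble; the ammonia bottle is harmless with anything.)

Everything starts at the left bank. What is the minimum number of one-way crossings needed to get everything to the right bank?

Counting alone: the boatman can take at most 2 across per trip to the right bank, so moving all 6 needs at least 3 loaded trips out, with a return between consecutive ones — at least 5 crossings.
The safety rule pushes this higher. Following every safe sequence of crossings, the most of the 6 that can be at the right bank as the canoe arrives there on crossings 5, 7 is 4, 5 respectively — never all 6.
So no plan with fewer than 9 crossings exists, and this one achieves 9:
1. Boatman goes to the right bank with the chlorine cylinder and the oxidiser.  [the left bank: the ammonia bottle, the base flask, the catalyst vial, the fuel sample | the right bank: the chlorine cylinder, the oxidiser]
2. Boatman goes back to the left bank with the oxidiser.  [the left bank: the ammonia bottle, the base flask, the catalyst vial, the fuel sample, the oxidiser | the right bank: the chlorine cylinder]
3. Boatman goes to the right bank with the base flask and the catalyst vial.  [the left bank: the ammonia bottle, the fuel sample, the oxidiser | the right bank: the base flask, the catalyst vial, the chlorine cylinder]
4. Boatman goes back to the left bank with the base flask.  [the left bank: the ammonia bottle, the base flask, the fuel sample, the oxidiser | the right bank: the catalyst vial, the chlorine cylinder]
5. Boatman goes to the right bank with the ammonia bottle and the base flask.  [the left bank: the fuel sample, the oxidiser | the right bank: the ammonia bottle, the base flask, the catalyst vial, the chlorine cylinder]
6. Boatman goes back to the left bank with the base flask.  [the left bank: the base flask, the fuel sample, the oxidiser | the right bank: the ammonia bottle, the catalyst vial, the chlorine cylinder]
7. Boatman goes to the right bank with the base flask and the fuel sample.  [the left bank: the oxidiser | the right bank: the ammonia bottle, the base flask, the catalyst vial, the chlorine cylinder, the fuel sample]
8. Boatman goes back to the left bank with the chlorine cylinder.  [the left bank: the chlorine cylinder, the oxidiser | the right bank: the ammonia bottle, the base flask, the catalyst vial, the fuel sample]
9. Boatman goes to the right bank with the chlorine cylinder and the oxidiser.  [the left bank: — | the right bank: the ammonia bottle, the base flask, the catalyst vial, the chlorine cylinder, the fuel sample, the oxidiser]

9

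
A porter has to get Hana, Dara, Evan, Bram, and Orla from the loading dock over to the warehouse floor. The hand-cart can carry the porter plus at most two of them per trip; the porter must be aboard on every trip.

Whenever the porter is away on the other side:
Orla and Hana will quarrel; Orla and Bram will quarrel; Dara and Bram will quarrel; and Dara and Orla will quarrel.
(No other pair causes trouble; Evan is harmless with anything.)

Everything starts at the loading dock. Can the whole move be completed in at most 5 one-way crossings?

Counting alone: the porter can take at most 2 across per trip to the warehouse floor, so moving all 5 needs at least 3 loaded trips out, with a return between consecutive ones — at least 5 crossings.
The safety rule pushes this higher. Following every safe sequence of crossings, the most of the 5 that can be at the warehouse floor as the hand-cart arrives there on crossing 5 is 4 — never all 5.
So the move cannot be finished within 5 crossings. (The shortest complete plan takes 7:)
1. Porter goes to the warehouse floor with Dara and Orla.  [the loading dock: Bram, Evan, Hana | the warehouse floor: Dara, Orla]
2. Porter goes back to the loading dock with Dara.  [the loading dock: Bram, Dara, Evan, Hana | the warehouse floor: Orla]
3. Porter goes to the warehouse floor with Dara and Hana.  [the loading dock: Bram, Evan | the warehouse floor: Dara, Hana, Orla]
4. Porter goes back to the loading dock with Orla.  [the loading dock: Bram, Evan, Orla | the warehouse floor: Dara, Hana]
5. Porter goes to the warehouse floor with Bram and Evan.  [the loading dock: Orla | the warehouse floor: Bram, Dara, Evan, Hana]
6. Porter goes back to the loading dock with Dara.  [the loading dock: Dara, Orla | the warehouse floor: Bram, Evan, Hana]
7. Porter goes to the warehouse floor with Dara and Orla.  [the loading dock: — | the warehouse floor: Bram, Dara, Evan, Hana, Orla]

No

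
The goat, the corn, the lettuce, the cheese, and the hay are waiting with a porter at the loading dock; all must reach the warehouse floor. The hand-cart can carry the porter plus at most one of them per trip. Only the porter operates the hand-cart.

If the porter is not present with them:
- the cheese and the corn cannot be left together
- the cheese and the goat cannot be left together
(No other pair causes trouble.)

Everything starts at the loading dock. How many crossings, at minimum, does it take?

11

Counting alone: the porter can take at most 1 across per trip to the warehouse floor, so moving all 5 needs at least 5 loaded trips out, with a return between consecutive ones — at least 9 crossings.
The safety rule pushes this higher. Following every safe sequence of crossings, the most of the 5 that can be at the warehouse floor as the hand-cart arrives there on crossing 9 is 4 — never all 5.
So no plan with fewer than 11 crossings exists, and this one achieves 11:
1. Porter goes to the warehouse floor with the cheese.
2. Porter goes back to the loading dock alone.
3. Porter goes to the warehouse floor with the goat.
4. Porter goes back to the loading dock with the cheese.
5. Porter goes to the warehouse floor with the corn.
6. Porter goes back to the loading dock alone.
7. Porter goes to the warehouse floor with the lettuce.
8. Porter goes back to the loading dock alone.
9. Porter goes to the warehouse floor with the hay.
10. Porter goes back to the loading dock alone.
11. Porter goes to the warehouse floor with the cheese.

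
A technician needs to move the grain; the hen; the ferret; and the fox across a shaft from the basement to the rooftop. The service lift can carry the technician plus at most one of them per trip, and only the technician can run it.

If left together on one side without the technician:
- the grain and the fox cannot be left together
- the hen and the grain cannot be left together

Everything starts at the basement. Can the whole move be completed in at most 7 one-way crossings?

No

Counting alone: the technician can take at most 1 across per trip to the rooftop, so moving all 4 needs at least 4 loaded trips out, with a return between consecutive ones — at least 7 crossings.
The safety rule pushes this higher. Following every safe sequence of crossings, the most of the 4 that can be at the rooftop as the service lift arrives there on crossing 7 is 3 — never all 4.
So the move cannot be finished within 7 crossings. (The shortest complete plan takes 9:)
1. Technician goes to the rooftop with the grain.
2. Technician goes back to the basement alone.
3. Technician goes to the rooftop with the hen.
4. Technician goes back to the basement with the grain.
5. Technician goes to the rooftop with the fox.
6. Technician goes back to the basement alone.
7. Technician goes to the rooftop with the ferret.
8. Technician goes back to the basement alone.
9. Technician goes to the rooftop with the grain.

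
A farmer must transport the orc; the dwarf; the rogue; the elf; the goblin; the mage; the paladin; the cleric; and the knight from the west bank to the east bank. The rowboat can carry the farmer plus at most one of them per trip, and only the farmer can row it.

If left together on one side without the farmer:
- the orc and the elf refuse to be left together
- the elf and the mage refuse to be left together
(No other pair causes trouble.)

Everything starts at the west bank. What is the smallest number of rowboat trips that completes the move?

19

Counting alone: the farmer can take at most 1 across per trip to the east bank, so moving all 9 needs at least 9 loaded trips out, with a return between consecutive ones — at least 17 crossings.
The safety rule pushes this higher. Following every safe sequence of crossings, the most of the 9 that can be at the east bank as the rowboat arrives there on crossing 17 is 8 — never all 9.
So no plan with fewer than 19 crossings exists, and this one achieves 19:
1. Farmer goes to the east bank with the elf.
2. Farmer goes back to the west bank alone.
3. Farmer goes to the east bank with the orc.
4. Farmer goes back to the west bank with the elf.
5. Farmer goes to the east bank with the mage.
6. Farmer goes back to the west bank alone.
7. Farmer goes to the east bank with the dwarf.
8. Farmer goes back to the west bank alone.
9. Farmer goes to the east bank with the rogue.
10. Farmer goes back to the west bank alone.
11. Farmer goes to the east bank with the goblin.
12. Farmer goes back to the west bank alone.
13. Farmer goes to the east bank with the paladin.
14. Farmer goes back to the west bank alone.
15. Farmer goes to the east bank with the cleric.
16. Farmer goes back to the west bank alone.
17. Farmer goes to the east bank with the knight.
18. Farmer goes back to the west bank alone.
19. Farmer goes to the east bank with the elf.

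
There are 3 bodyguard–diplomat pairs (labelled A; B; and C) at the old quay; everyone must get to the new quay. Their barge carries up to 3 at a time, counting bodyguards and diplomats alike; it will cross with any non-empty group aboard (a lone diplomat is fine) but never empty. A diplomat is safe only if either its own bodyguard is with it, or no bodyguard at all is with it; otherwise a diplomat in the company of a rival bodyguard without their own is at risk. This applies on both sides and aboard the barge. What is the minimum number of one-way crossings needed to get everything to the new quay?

Counting alone: each trip to the new quay takes at most 3 across and each return brings at least 1 back, so after t trips out (and t−1 returns) at most 3t − (t−1) of the 6 are across; that first reaches 6 at t = 3, so at least 5 crossings are needed.
The plan below uses exactly 5 crossings, so it is optimal:
1. bodyguard A and diplomat A cross → the new quay.
2. bodyguard A crosses ← the old quay.
3. bodyguard A, bodyguard B, and bodyguard C cross → the new quay.
4. diplomat A crosses ← the old quay.
5. diplomat A, diplomat B, and diplomat C cross → the new quay.

5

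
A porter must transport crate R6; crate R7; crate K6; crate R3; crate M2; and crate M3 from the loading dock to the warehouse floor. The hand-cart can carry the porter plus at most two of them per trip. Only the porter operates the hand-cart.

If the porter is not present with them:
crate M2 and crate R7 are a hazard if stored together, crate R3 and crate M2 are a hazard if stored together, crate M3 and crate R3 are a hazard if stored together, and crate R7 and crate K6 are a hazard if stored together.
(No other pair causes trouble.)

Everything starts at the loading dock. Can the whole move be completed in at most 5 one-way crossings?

Counting alone: the porter can take at most 2 across per trip to the warehouse floor, so moving all 6 needs at least 3 loaded trips out, with a return between consecutive ones — at least 5 crossings.
The safety rule pushes this higher. Following every safe sequence of crossings, the most of the 6 that can be at the warehouse floor as the hand-cart arrives there on crossing 5 is 5 — never all 6.
So the move cannot be finished within 5 crossings. (The shortest complete plan takes 7:)
1. Porter goes to the warehouse floor with crate R3 and crate R7.
2. Porter goes back to the loading dock alone.
3. Porter goes to the warehouse floor with crate K6 and crate R6.
4. Porter goes back to the loading dock with crate R7.
5. Porter goes to the warehouse floor with crate M2 and crate M3.
6. Porter goes back to the loading dock with crate R3.
7. Porter goes to the warehouse floor with crate R3 and crate R7.

No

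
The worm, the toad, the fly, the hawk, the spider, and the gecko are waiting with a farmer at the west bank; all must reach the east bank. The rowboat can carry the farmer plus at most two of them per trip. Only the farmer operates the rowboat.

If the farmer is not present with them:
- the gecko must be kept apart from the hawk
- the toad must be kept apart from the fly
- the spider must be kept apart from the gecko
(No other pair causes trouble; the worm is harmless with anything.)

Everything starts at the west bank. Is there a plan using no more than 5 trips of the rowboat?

No

Counting alone: the farmer can take at most 2 across per trip to the east bank, so moving all 6 needs at least 3 loaded trips out, with a return between consecutive ones — at least 5 crossings.
The safety rule pushes this higher. Following every safe sequence of crossings, the most of the 6 that can be at the east bank as the rowboat arrives there on crossing 5 is 5 — never all 6.
So the move cannot be finished within 5 crossings. (The shortest complete plan takes 7:)
1. Farmer goes to the east bank with the gecko and the toad.  [the west bank: the fly, the hawk, the spider, the worm | the east bank: the gecko, the toad]
2. Farmer goes back to the west bank alone.  [the west bank: the fly, the hawk, the spider, the worm | the east bank: the gecko, the toad]
3. Farmer goes to the east bank with the worm.  [the west bank: the fly, the hawk, the spider | the east bank: the gecko, the toad, the worm]
4. Farmer goes back to the west bank alone.  [the west bank: the fly, the hawk, the spider | the east bank: the gecko, the toad, the worm]
5. Farmer goes to the east bank with the hawk and the spider.  [the west bank: the fly | the east bank: the gecko, the hawk, the spider, the toad, the worm]
6. Farmer goes back to the west bank with the gecko.  [the west bank: the fly, the gecko | the east bank: the hawk, the spider, the toad, the worm]
7. Farmer goes to the east bank with the fly and the gecko.  [the west bank: — | the east bank: the fly, the gecko, the hawk, the spider, the toad, the worm]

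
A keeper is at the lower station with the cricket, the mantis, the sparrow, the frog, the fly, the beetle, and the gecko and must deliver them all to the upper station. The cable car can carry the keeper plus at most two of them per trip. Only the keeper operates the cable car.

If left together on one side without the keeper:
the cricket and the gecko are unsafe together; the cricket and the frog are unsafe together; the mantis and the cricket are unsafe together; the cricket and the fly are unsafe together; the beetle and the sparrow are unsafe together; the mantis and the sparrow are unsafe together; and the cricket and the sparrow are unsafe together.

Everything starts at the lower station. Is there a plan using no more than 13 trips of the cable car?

Yes

Yes — this plan uses 11 crossings (≤ 13):
1. Keeper goes to the upper station with the cricket and the sparrow.
2. Keeper goes back to the lower station with the cricket.
3. Keeper goes to the upper station with the cricket and the frog.
4. Keeper goes back to the lower station with the cricket.
5. Keeper goes to the upper station with the cricket and the fly.
6. Keeper goes back to the lower station with the cricket.
7. Keeper goes to the upper station with the cricket and the gecko.
8. Keeper goes back to the lower station with the cricket.
9. Keeper goes to the upper station with the beetle and the mantis.
10. Keeper goes back to the lower station with the sparrow.
11. Keeper goes to the upper station with the cricket and the sparrow.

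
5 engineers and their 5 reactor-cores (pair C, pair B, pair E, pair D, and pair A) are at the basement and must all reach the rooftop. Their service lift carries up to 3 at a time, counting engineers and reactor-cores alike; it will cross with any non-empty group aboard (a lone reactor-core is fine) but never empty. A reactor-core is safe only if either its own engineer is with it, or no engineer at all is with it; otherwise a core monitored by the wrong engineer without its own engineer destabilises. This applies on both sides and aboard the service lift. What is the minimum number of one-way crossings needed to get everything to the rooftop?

Counting alone: each trip to the rooftop takes at most 3 across and each return brings at least 1 back, so after t trips out (and t−1 returns) at most 3t − (t−1) of the 10 are across; that first reaches 10 at t = 5, so at least 9 crossings are needed.
The safety rule pushes this higher. Following every safe sequence of crossings, the most of the 10 that can be at the rooftop as the service lift arrives there on crossing 9 is 9 — never all 10.
So no plan with fewer than 11 crossings exists, and this one achieves 11:
1. engineer C and reactor-core C cross → the rooftop.
2. engineer C crosses ← the basement.
3. reactor-core B, reactor-core D, and reactor-core E cross → the rooftop.
4. reactor-core C crosses ← the basement.
5. engineer B, engineer D, and engineer E cross → the rooftop.
6. engineer B and reactor-core B cross ← the basement.
7. engineer A, engineer B, and engineer C cross → the rooftop.
8. reactor-core E crosses ← the basement.
9. reactor-core B and reactor-core C cross → the rooftop.
10. reactor-core C crosses ← the basement.
11. reactor-core A, reactor-core C, and reactor-core E cross → the rooftop.

11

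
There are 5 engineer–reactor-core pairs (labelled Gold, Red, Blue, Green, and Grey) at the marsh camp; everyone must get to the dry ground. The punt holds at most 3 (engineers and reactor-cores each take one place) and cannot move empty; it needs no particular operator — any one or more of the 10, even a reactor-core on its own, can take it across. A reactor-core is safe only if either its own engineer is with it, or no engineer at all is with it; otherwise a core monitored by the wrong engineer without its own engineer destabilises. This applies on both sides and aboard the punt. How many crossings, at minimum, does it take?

11

Counting alone: each trip to the dry ground takes at most 3 across and each return brings at least 1 back, so after t trips out (and t−1 returns) at most 3t − (t−1) of the 10 are across; that first reaches 10 at t = 5, so at least 9 crossings are needed.
The safety rule pushes this higher. Following every safe sequence of crossings, the most of the 10 that can be at the dry ground as the punt arrives there on crossing 9 is 9 — never all 10.
So no plan with fewer than 11 crossings exists, and this one achieves 11:
1. engineer Gold and reactor-core Gold cross → the dry ground.
2. engineer Gold crosses ← the marsh camp.
3. reactor-core Blue, reactor-core Green, and reactor-core Red cross → the dry ground.
4. reactor-core Gold crosses ← the marsh camp.
5. engineer Blue, engineer Green, and engineer Red cross → the dry ground.
6. engineer Red and reactor-core Red cross ← the marsh camp.
7. engineer Gold, engineer Grey, and engineer Red cross → the dry ground.
8. reactor-core Blue crosses ← the marsh camp.
9. reactor-core Gold and reactor-core Red cross → the dry ground.
10. reactor-core Gold crosses ← the marsh camp.
11. reactor-core Blue, reactor-core Gold, and reactor-core Grey cross → the dry ground.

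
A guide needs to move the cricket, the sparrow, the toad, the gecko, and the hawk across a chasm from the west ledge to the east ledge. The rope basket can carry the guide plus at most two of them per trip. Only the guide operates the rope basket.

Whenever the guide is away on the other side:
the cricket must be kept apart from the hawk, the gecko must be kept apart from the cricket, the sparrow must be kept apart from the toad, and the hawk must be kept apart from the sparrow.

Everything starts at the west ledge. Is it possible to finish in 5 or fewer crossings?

Counting alone: the guide can take at most 2 across per trip to the east ledge, so moving all 5 needs at least 3 loaded trips out, with a return between consecutive ones — at least 5 crossings.
The safety rule pushes this higher. Following every safe sequence of crossings, the most of the 5 that can be at the east ledge as the rope basket arrives there on crossing 5 is 4 — never all 5.
So the move cannot be finished within 5 crossings. (The shortest complete plan takes 7:)
1. Guide goes to the east ledge with the cricket and the sparrow.
2. Guide goes back to the west ledge alone.
3. Guide goes to the east ledge with the toad.
4. Guide goes back to the west ledge with the sparrow.
5. Guide goes to the east ledge with the gecko and the hawk.
6. Guide goes back to the west ledge with the cricket.
7. Guide goes to the east ledge with the cricket and the sparrow.

No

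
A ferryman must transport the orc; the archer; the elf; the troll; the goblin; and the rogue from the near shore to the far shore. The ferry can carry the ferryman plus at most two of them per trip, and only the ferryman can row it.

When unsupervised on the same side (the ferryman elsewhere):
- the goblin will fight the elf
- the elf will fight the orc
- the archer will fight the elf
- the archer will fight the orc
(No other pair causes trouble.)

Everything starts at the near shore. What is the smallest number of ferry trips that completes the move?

9

Counting alone: the ferryman can take at most 2 across per trip to the far shore, so moving all 6 needs at least 3 loaded trips out, with a return between consecutive ones — at least 5 crossings.
The safety rule pushes this higher. Following every safe sequence of crossings, the most of the 6 that can be at the far shore as the ferry arrives there on crossings 5, 7 is 4, 5 respectively — never all 6.
So no plan with fewer than 9 crossings exists, and this one achieves 9:
1. Ferryman goes to the far shore with the elf and the orc.
2. Ferryman goes back to the near shore with the orc.
3. Ferryman goes to the far shore with the orc and the troll.
4. Ferryman goes back to the near shore with the orc.
5. Ferryman goes to the far shore with the goblin and the orc.
6. Ferryman goes back to the near shore with the elf.
7. Ferryman goes to the far shore with the archer and the rogue.
8. Ferryman goes back to the near shore with the orc.
9. Ferryman goes to the far shore with the elf and the orc.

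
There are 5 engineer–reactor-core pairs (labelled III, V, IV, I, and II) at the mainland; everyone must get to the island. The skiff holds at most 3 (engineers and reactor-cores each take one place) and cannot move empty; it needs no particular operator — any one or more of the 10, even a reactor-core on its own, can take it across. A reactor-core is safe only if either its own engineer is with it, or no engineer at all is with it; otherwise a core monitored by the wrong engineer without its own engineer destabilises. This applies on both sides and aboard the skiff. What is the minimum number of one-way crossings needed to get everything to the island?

Counting alone: each trip to the island takes at most 3 across and each return brings at least 1 back, so after t trips out (and t−1 returns) at most 3t − (t−1) of the 10 are across; that first reaches 10 at t = 5, so at least 9 crossings are needed.
The safety rule pushes this higher. Following every safe sequence of crossings, the most of the 10 that can be at the island as the skiff arrives there on crossing 9 is 9 — never all 10.
So no plan with fewer than 11 crossings exists, and this one achieves 11:
1. engineer III and reactor-core III cross → the island.
2. engineer III crosses ← the mainland.
3. reactor-core I, reactor-core IV, and reactor-core V cross → the island.
4. reactor-core III crosses ← the mainland.
5. engineer I, engineer IV, and engineer V cross → the island.
6. engineer V and reactor-core V cross ← the mainland.
7. engineer II, engineer III, and engineer V cross → the island.
8. reactor-core IV crosses ← the mainland.
9. reactor-core III and reactor-core V cross → the island.
10. reactor-core III crosses ← the mainland.
11. reactor-core II, reactor-core III, and reactor-core IV cross → the island.

11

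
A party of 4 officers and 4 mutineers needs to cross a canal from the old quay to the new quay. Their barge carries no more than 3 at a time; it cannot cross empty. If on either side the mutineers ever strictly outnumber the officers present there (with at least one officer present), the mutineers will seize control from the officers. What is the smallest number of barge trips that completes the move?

9

Counting alone: each trip to the new quay takes at most 3 across and each return brings at least 1 back, so after t trips out (and t−1 returns) at most 3t − (t−1) of the 8 are across; that first reaches 8 at t = 4, so at least 7 crossings are needed.
The safety rule pushes this higher. Following every safe sequence of crossings, the most of the 8 that can be at the new quay as the barge arrives there on crossing 7 is 7 — never all 8.
So no plan with fewer than 9 crossings exists, and this one achieves 9:
1. 2 mutineers → the new quay.  (the old quay: 4O 2M; the new quay: 0O 2M)
2. 1 mutineer ← the old quay.  (the old quay: 4O 3M; the new quay: 0O 1M)
3. 3 mutineers → the new quay.  (the old quay: 4O 0M; the new quay: 0O 4M)
4. 1 mutineer ← the old quay.  (the old quay: 4O 1M; the new quay: 0O 3M)
5. 3 officers → the new quay.  (the old quay: 1O 1M; the new quay: 3O 3M)
6. 1 officer and 1 mutineer ← the old quay.  (the old quay: 2O 2M; the new quay: 2O 2M)
7. 2 officers → the new quay.  (the old quay: 0O 2M; the new quay: 4O 2M)
8. 1 mutineer ← the old quay.  (the old quay: 0O 3M; the new quay: 4O 1M)
9. 3 mutineers → the new quay.  (the old quay: 0O 0M; the new quay: 4O 4M)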